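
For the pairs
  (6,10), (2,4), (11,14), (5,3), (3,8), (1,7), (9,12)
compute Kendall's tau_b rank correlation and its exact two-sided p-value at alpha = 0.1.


Step 1: Enumerate the 21 unordered pairs (i,j) with i<j and classify each by sign(x_j-x_i) * sign(y_j-y_i).
  (1,2):dx=-4,dy=-6->C; (1,3):dx=+5,dy=+4->C; (1,4):dx=-1,dy=-7->C; (1,5):dx=-3,dy=-2->C
  (1,6):dx=-5,dy=-3->C; (1,7):dx=+3,dy=+2->C; (2,3):dx=+9,dy=+10->C; (2,4):dx=+3,dy=-1->D
  (2,5):dx=+1,dy=+4->C; (2,6):dx=-1,dy=+3->D; (2,7):dx=+7,dy=+8->C; (3,4):dx=-6,dy=-11->C
  (3,5):dx=-8,dy=-6->C; (3,6):dx=-10,dy=-7->C; (3,7):dx=-2,dy=-2->C; (4,5):dx=-2,dy=+5->D
  (4,6):dx=-4,dy=+4->D; (4,7):dx=+4,dy=+9->C; (5,6):dx=-2,dy=-1->C; (5,7):dx=+6,dy=+4->C
  (6,7):dx=+8,dy=+5->C
Step 2: C = 17, D = 4, total pairs = 21.
Step 3: tau = (C - D)/(n(n-1)/2) = (17 - 4)/21 = 0.619048.
Step 4: Exact two-sided p-value (enumerate n! = 5040 permutations of y under H0): p = 0.069048.
Step 5: alpha = 0.1. reject H0.

tau_b = 0.6190 (C=17, D=4), p = 0.069048, reject H0.


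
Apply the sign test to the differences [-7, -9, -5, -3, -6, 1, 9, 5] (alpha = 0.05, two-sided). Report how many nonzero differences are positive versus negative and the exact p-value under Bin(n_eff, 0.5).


Step 1: Discard zero differences. Original n = 8; n_eff = number of nonzero differences = 8.
Nonzero differences (with sign): -7, -9, -5, -3, -6, +1, +9, +5
Step 2: Count signs: positive = 3, negative = 5.
Step 3: Under H0: P(positive) = 0.5, so the number of positives S ~ Bin(8, 0.5).
Step 4: Two-sided exact p-value = sum of Bin(8,0.5) probabilities at or below the observed probability = 0.726562.
Step 5: alpha = 0.05. fail to reject H0.

n_eff = 8, pos = 3, neg = 5, p = 0.726562, fail to reject H0.


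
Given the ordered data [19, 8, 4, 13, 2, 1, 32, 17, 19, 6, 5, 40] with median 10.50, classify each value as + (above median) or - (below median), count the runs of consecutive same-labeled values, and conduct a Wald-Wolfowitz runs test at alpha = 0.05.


Step 1: Compute median = 10.50; label A = above, B = below.
Labels in order: ABBABBAAABBA  (n_A = 6, n_B = 6)
Step 2: Count runs R = 7.
Step 3: Under H0 (random ordering), E[R] = 2*n_A*n_B/(n_A+n_B) + 1 = 2*6*6/12 + 1 = 7.0000.
        Var[R] = 2*n_A*n_B*(2*n_A*n_B - n_A - n_B) / ((n_A+n_B)^2 * (n_A+n_B-1)) = 4320/1584 = 2.7273.
        SD[R] = 1.6514.
Step 4: R = E[R], so z = 0 with no continuity correction.
Step 5: Two-sided p-value via normal approximation = 2*(1 - Phi(|z|)) = 1.000000.
Step 6: alpha = 0.05. fail to reject H0.

R = 7, z = 0.0000, p = 1.000000, fail to reject H0.


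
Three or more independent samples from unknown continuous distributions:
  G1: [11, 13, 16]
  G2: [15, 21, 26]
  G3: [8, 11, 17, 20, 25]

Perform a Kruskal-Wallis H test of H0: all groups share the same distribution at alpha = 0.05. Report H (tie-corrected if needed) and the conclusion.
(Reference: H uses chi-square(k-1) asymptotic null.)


Step 1: Combine all N = 11 observations and assign midranks.
sorted (value, group, rank): (8,G3,1), (11,G1,2.5), (11,G3,2.5), (13,G1,4), (15,G2,5), (16,G1,6), (17,G3,7), (20,G3,8), (21,G2,9), (25,G3,10), (26,G2,11)
Step 2: Sum ranks within each group.
R_1 = 12.5 (n_1 = 3)
R_2 = 25 (n_2 = 3)
R_3 = 28.5 (n_3 = 5)
Step 3: H = 12/(N(N+1)) * sum(R_i^2/n_i) - 3(N+1)
     = 12/(11*12) * (12.5^2/3 + 25^2/3 + 28.5^2/5) - 3*12
     = 0.090909 * 422.867 - 36
     = 2.442424.
Step 4: Ties present; correction factor C = 1 - 6/(11^3 - 11) = 0.995455. Corrected H = 2.442424 / 0.995455 = 2.453577.
Step 5: Under H0, H ~ chi^2(2); p-value = 0.293233.
Step 6: alpha = 0.05. fail to reject H0.

H = 2.4536, df = 2, p = 0.293233, fail to reject H0.


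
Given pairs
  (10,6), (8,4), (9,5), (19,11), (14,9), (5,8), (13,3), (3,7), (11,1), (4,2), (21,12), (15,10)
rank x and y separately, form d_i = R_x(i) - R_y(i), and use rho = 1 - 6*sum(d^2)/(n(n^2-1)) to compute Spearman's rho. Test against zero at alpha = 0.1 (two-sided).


Step 1: Rank x and y separately (midranks; no ties here).
rank(x): 10->6, 8->4, 9->5, 19->11, 14->9, 5->3, 13->8, 3->1, 11->7, 4->2, 21->12, 15->10
rank(y): 6->6, 4->4, 5->5, 11->11, 9->9, 8->8, 3->3, 7->7, 1->1, 2->2, 12->12, 10->10
Step 2: d_i = R_x(i) - R_y(i); compute d_i^2.
  (6-6)^2=0, (4-4)^2=0, (5-5)^2=0, (11-11)^2=0, (9-9)^2=0, (3-8)^2=25, (8-3)^2=25, (1-7)^2=36, (7-1)^2=36, (2-2)^2=0, (12-12)^2=0, (10-10)^2=0
sum(d^2) = 122.
Step 3: rho = 1 - 6*122 / (12*(12^2 - 1)) = 1 - 732/1716 = 0.573427.
Step 4: Under H0, t = rho * sqrt((n-2)/(1-rho^2)) = 2.2134 ~ t(10).
Step 5: Two-sided p-value from the t-distribution with 10 df = 0.051266.
Step 6: alpha = 0.1. reject H0.

rho = 0.5734, p = 0.051266, reject H0 at alpha = 0.1.


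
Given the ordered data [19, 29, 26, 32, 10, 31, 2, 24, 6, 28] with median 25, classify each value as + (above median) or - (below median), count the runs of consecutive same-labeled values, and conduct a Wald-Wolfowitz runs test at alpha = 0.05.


Step 1: Compute median = 25; label A = above, B = below.
Labels in order: BAAABABBBA  (n_A = 5, n_B = 5)
Step 2: Count runs R = 6.
Step 3: Under H0 (random ordering), E[R] = 2*n_A*n_B/(n_A+n_B) + 1 = 2*5*5/10 + 1 = 6.0000.
        Var[R] = 2*n_A*n_B*(2*n_A*n_B - n_A - n_B) / ((n_A+n_B)^2 * (n_A+n_B-1)) = 2000/900 = 2.2222.
        SD[R] = 1.4907.
Step 4: R = E[R], so z = 0 with no continuity correction.
Step 5: Two-sided p-value via normal approximation = 2*(1 - Phi(|z|)) = 1.000000.
Step 6: alpha = 0.05. fail to reject H0.

R = 6, z = 0.0000, p = 1.000000, fail to reject H0.


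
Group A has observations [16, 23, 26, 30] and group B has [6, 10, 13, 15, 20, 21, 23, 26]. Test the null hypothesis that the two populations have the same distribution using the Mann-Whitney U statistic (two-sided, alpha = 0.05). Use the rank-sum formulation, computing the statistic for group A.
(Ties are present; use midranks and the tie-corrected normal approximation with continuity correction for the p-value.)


Step 1: Combine and sort all 12 observations; assign midranks.
sorted (value, group): (6,Y), (10,Y), (13,Y), (15,Y), (16,X), (20,Y), (21,Y), (23,X), (23,Y), (26,X), (26,Y), (30,X)
ranks: 6->1, 10->2, 13->3, 15->4, 16->5, 20->6, 21->7, 23->8.5, 23->8.5, 26->10.5, 26->10.5, 30->12
Step 2: Rank sum for X: R1 = 5 + 8.5 + 10.5 + 12 = 36.
Step 3: U_X = R1 - n1(n1+1)/2 = 36 - 4*5/2 = 36 - 10 = 26.
       U_Y = n1*n2 - U_X = 32 - 26 = 6.
Step 4: Ties are present, so use the tie-corrected normal approximation (with continuity correction) for the p-value.
Step 5: p-value = 0.105412; compare to alpha = 0.05. fail to reject H0.

U_X = 26, p = 0.105412, fail to reject H0 at alpha = 0.05.


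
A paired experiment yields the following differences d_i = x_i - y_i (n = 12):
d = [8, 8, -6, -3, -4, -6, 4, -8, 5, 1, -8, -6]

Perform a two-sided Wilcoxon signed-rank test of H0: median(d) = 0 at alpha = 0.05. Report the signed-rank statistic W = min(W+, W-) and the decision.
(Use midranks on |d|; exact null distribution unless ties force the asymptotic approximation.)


Step 1: Drop any zero differences (none here) and take |d_i|.
|d| = [8, 8, 6, 3, 4, 6, 4, 8, 5, 1, 8, 6]
Step 2: Midrank |d_i| (ties get averaged ranks).
ranks: |8|->10.5, |8|->10.5, |6|->7, |3|->2, |4|->3.5, |6|->7, |4|->3.5, |8|->10.5, |5|->5, |1|->1, |8|->10.5, |6|->7
Step 3: Attach original signs; sum ranks with positive sign and with negative sign.
W+ = 10.5 + 10.5 + 3.5 + 5 + 1 = 30.5
W- = 7 + 2 + 3.5 + 7 + 10.5 + 10.5 + 7 = 47.5
(Check: W+ + W- = 78 should equal n(n+1)/2 = 78.)
Step 4: Test statistic W = min(W+, W-) = 30.5.
Step 5: Ties in |d|, so use the tie-corrected normal approximation.
        E[W] = n(n+1)/4 = 12*13/4 = 39.
        Tie groups: |d|=4 (t=2), |d|=6 (t=3), |d|=8 (t=4); sum(t^3 - t) = 90.
        Var[W] = n(n+1)(2n+1)/24 - sum(t^3-t)/48 = 3900/24 - 90/48 = 160.625.
        z = (W - E[W]) / sqrt(Var[W]) = (30.5 - 39) / 12.6738 = -0.6707.
        Two-sided p = 2*Phi(z) = 0.502427.
Step 6: alpha = 0.05. fail to reject H0.

W+ = 30.5, W- = 47.5, W = min = 30.5, p = 0.502427, fail to reject H0.


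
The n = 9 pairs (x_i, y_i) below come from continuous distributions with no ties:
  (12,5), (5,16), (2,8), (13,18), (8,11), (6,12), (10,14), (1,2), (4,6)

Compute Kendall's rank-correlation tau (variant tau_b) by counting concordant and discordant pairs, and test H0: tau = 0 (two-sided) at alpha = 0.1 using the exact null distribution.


Step 1: Enumerate the 36 unordered pairs (i,j) with i<j and classify each by sign(x_j-x_i) * sign(y_j-y_i).
  (1,2):dx=-7,dy=+11->D; (1,3):dx=-10,dy=+3->D; (1,4):dx=+1,dy=+13->C; (1,5):dx=-4,dy=+6->D
  (1,6):dx=-6,dy=+7->D; (1,7):dx=-2,dy=+9->D; (1,8):dx=-11,dy=-3->C; (1,9):dx=-8,dy=+1->D
  (2,3):dx=-3,dy=-8->C; (2,4):dx=+8,dy=+2->C; (2,5):dx=+3,dy=-5->D; (2,6):dx=+1,dy=-4->D
  (2,7):dx=+5,dy=-2->D; (2,8):dx=-4,dy=-14->C; (2,9):dx=-1,dy=-10->C; (3,4):dx=+11,dy=+10->C
  (3,5):dx=+6,dy=+3->C; (3,6):dx=+4,dy=+4->C; (3,7):dx=+8,dy=+6->C; (3,8):dx=-1,dy=-6->C
  (3,9):dx=+2,dy=-2->D; (4,5):dx=-5,dy=-7->C; (4,6):dx=-7,dy=-6->C; (4,7):dx=-3,dy=-4->C
  (4,8):dx=-12,dy=-16->C; (4,9):dx=-9,dy=-12->C; (5,6):dx=-2,dy=+1->D; (5,7):dx=+2,dy=+3->C
  (5,8):dx=-7,dy=-9->C; (5,9):dx=-4,dy=-5->C; (6,7):dx=+4,dy=+2->C; (6,8):dx=-5,dy=-10->C
  (6,9):dx=-2,dy=-6->C; (7,8):dx=-9,dy=-12->C; (7,9):dx=-6,dy=-8->C; (8,9):dx=+3,dy=+4->C
Step 2: C = 25, D = 11, total pairs = 36.
Step 3: tau = (C - D)/(n(n-1)/2) = (25 - 11)/36 = 0.388889.
Step 4: Exact two-sided p-value (enumerate n! = 362880 permutations of y under H0): p = 0.180181.
Step 5: alpha = 0.1. fail to reject H0.

tau_b = 0.3889 (C=25, D=11), p = 0.180181, fail to reject H0.


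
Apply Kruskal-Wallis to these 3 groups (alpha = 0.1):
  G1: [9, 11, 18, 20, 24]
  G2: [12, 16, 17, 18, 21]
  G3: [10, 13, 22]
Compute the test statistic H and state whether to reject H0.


Step 1: Combine all N = 13 observations and assign midranks.
sorted (value, group, rank): (9,G1,1), (10,G3,2), (11,G1,3), (12,G2,4), (13,G3,5), (16,G2,6), (17,G2,7), (18,G1,8.5), (18,G2,8.5), (20,G1,10), (21,G2,11), (22,G3,12), (24,G1,13)
Step 2: Sum ranks within each group.
R_1 = 35.5 (n_1 = 5)
R_2 = 36.5 (n_2 = 5)
R_3 = 19 (n_3 = 3)
Step 3: H = 12/(N(N+1)) * sum(R_i^2/n_i) - 3(N+1)
     = 12/(13*14) * (35.5^2/5 + 36.5^2/5 + 19^2/3) - 3*14
     = 0.065934 * 638.833 - 42
     = 0.120879.
Step 4: Ties present; correction factor C = 1 - 6/(13^3 - 13) = 0.997253. Corrected H = 0.120879 / 0.997253 = 0.121212.
Step 5: Under H0, H ~ chi^2(2); p-value = 0.941194.
Step 6: alpha = 0.1. fail to reject H0.

H = 0.1212, df = 2, p = 0.941194, fail to reject H0.


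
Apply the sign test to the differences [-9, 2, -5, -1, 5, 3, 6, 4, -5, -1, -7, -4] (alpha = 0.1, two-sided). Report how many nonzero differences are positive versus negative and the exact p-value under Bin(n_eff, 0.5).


Step 1: Discard zero differences. Original n = 12; n_eff = number of nonzero differences = 12.
Nonzero differences (with sign): -9, +2, -5, -1, +5, +3, +6, +4, -5, -1, -7, -4
Step 2: Count signs: positive = 5, negative = 7.
Step 3: Under H0: P(positive) = 0.5, so the number of positives S ~ Bin(12, 0.5).
Step 4: Two-sided exact p-value = sum of Bin(12,0.5) probabilities at or below the observed probability = 0.774414.
Step 5: alpha = 0.1. fail to reject H0.

n_eff = 12, pos = 5, neg = 7, p = 0.774414, fail to reject H0.


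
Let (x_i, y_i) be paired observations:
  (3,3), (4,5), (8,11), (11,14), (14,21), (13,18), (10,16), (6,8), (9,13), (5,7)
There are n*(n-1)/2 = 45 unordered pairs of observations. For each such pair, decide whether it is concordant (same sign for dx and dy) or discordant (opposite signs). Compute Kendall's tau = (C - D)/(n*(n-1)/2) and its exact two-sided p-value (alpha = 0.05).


Step 1: Enumerate the 45 unordered pairs (i,j) with i<j and classify each by sign(x_j-x_i) * sign(y_j-y_i).
  (1,2):dx=+1,dy=+2->C; (1,3):dx=+5,dy=+8->C; (1,4):dx=+8,dy=+11->C; (1,5):dx=+11,dy=+18->C
  (1,6):dx=+10,dy=+15->C; (1,7):dx=+7,dy=+13->C; (1,8):dx=+3,dy=+5->C; (1,9):dx=+6,dy=+10->C
  (1,10):dx=+2,dy=+4->C; (2,3):dx=+4,dy=+6->C; (2,4):dx=+7,dy=+9->C; (2,5):dx=+10,dy=+16->C
  (2,6):dx=+9,dy=+13->C; (2,7):dx=+6,dy=+11->C; (2,8):dx=+2,dy=+3->C; (2,9):dx=+5,dy=+8->C
  (2,10):dx=+1,dy=+2->C; (3,4):dx=+3,dy=+3->C; (3,5):dx=+6,dy=+10->C; (3,6):dx=+5,dy=+7->C
  (3,7):dx=+2,dy=+5->C; (3,8):dx=-2,dy=-3->C; (3,9):dx=+1,dy=+2->C; (3,10):dx=-3,dy=-4->C
  (4,5):dx=+3,dy=+7->C; (4,6):dx=+2,dy=+4->C; (4,7):dx=-1,dy=+2->D; (4,8):dx=-5,dy=-6->C
  (4,9):dx=-2,dy=-1->C; (4,10):dx=-6,dy=-7->C; (5,6):dx=-1,dy=-3->C; (5,7):dx=-4,dy=-5->C
  (5,8):dx=-8,dy=-13->C; (5,9):dx=-5,dy=-8->C; (5,10):dx=-9,dy=-14->C; (6,7):dx=-3,dy=-2->C
  (6,8):dx=-7,dy=-10->C; (6,9):dx=-4,dy=-5->C; (6,10):dx=-8,dy=-11->C; (7,8):dx=-4,dy=-8->C
  (7,9):dx=-1,dy=-3->C; (7,10):dx=-5,dy=-9->C; (8,9):dx=+3,dy=+5->C; (8,10):dx=-1,dy=-1->C
  (9,10):dx=-4,dy=-6->C
Step 2: C = 44, D = 1, total pairs = 45.
Step 3: tau = (C - D)/(n(n-1)/2) = (44 - 1)/45 = 0.955556.
Step 4: Exact two-sided p-value (enumerate n! = 3628800 permutations of y under H0): p = 0.000006.
Step 5: alpha = 0.05. reject H0.

tau_b = 0.9556 (C=44, D=1), p = 0.000006, reject H0.


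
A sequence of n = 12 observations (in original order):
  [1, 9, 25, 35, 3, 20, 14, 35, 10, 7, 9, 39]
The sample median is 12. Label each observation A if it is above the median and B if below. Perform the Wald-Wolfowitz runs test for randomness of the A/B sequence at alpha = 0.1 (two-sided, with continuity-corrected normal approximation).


Step 1: Compute median = 12; label A = above, B = below.
Labels in order: BBAABAAABBBA  (n_A = 6, n_B = 6)
Step 2: Count runs R = 6.
Step 3: Under H0 (random ordering), E[R] = 2*n_A*n_B/(n_A+n_B) + 1 = 2*6*6/12 + 1 = 7.0000.
        Var[R] = 2*n_A*n_B*(2*n_A*n_B - n_A - n_B) / ((n_A+n_B)^2 * (n_A+n_B-1)) = 4320/1584 = 2.7273.
        SD[R] = 1.6514.
Step 4: Continuity-corrected z = (R + 0.5 - E[R]) / SD[R] = (6 + 0.5 - 7.0000) / 1.6514 = -0.3028.
Step 5: Two-sided p-value via normal approximation = 2*(1 - Phi(|z|)) = 0.762069.
Step 6: alpha = 0.1. fail to reject H0.

R = 6, z = -0.3028, p = 0.762069, fail to reject H0.


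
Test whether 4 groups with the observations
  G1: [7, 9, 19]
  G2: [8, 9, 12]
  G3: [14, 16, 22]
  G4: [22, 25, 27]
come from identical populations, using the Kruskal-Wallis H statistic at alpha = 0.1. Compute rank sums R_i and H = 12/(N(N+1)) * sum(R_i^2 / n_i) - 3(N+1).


Step 1: Combine all N = 12 observations and assign midranks.
sorted (value, group, rank): (7,G1,1), (8,G2,2), (9,G1,3.5), (9,G2,3.5), (12,G2,5), (14,G3,6), (16,G3,7), (19,G1,8), (22,G3,9.5), (22,G4,9.5), (25,G4,11), (27,G4,12)
Step 2: Sum ranks within each group.
R_1 = 12.5 (n_1 = 3)
R_2 = 10.5 (n_2 = 3)
R_3 = 22.5 (n_3 = 3)
R_4 = 32.5 (n_4 = 3)
Step 3: H = 12/(N(N+1)) * sum(R_i^2/n_i) - 3(N+1)
     = 12/(12*13) * (12.5^2/3 + 10.5^2/3 + 22.5^2/3 + 32.5^2/3) - 3*13
     = 0.076923 * 609.667 - 39
     = 7.897436.
Step 4: Ties present; correction factor C = 1 - 12/(12^3 - 12) = 0.993007. Corrected H = 7.897436 / 0.993007 = 7.953052.
Step 5: Under H0, H ~ chi^2(3); p-value = 0.046992.
Step 6: alpha = 0.1. reject H0.

H = 7.9531, df = 3, p = 0.046992, reject H0.


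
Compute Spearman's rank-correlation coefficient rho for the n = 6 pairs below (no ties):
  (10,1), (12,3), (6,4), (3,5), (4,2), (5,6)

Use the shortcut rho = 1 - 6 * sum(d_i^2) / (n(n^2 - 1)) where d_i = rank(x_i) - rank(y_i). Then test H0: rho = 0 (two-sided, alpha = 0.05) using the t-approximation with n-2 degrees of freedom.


Step 1: Rank x and y separately (midranks; no ties here).
rank(x): 10->5, 12->6, 6->4, 3->1, 4->2, 5->3
rank(y): 1->1, 3->3, 4->4, 5->5, 2->2, 6->6
Step 2: d_i = R_x(i) - R_y(i); compute d_i^2.
  (5-1)^2=16, (6-3)^2=9, (4-4)^2=0, (1-5)^2=16, (2-2)^2=0, (3-6)^2=9
sum(d^2) = 50.
Step 3: rho = 1 - 6*50 / (6*(6^2 - 1)) = 1 - 300/210 = -0.428571.
Step 4: Under H0, t = rho * sqrt((n-2)/(1-rho^2)) = -0.9487 ~ t(4).
Step 5: Two-sided p-value from the t-distribution with 4 df = 0.396501.
Step 6: alpha = 0.05. fail to reject H0.

rho = -0.4286, p = 0.396501, fail to reject H0 at alpha = 0.05.


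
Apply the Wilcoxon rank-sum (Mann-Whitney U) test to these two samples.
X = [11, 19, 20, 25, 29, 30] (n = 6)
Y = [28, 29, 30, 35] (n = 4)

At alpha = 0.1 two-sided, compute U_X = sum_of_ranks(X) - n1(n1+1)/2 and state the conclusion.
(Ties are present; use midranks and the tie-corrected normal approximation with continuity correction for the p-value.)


Step 1: Combine and sort all 10 observations; assign midranks.
sorted (value, group): (11,X), (19,X), (20,X), (25,X), (28,Y), (29,X), (29,Y), (30,X), (30,Y), (35,Y)
ranks: 11->1, 19->2, 20->3, 25->4, 28->5, 29->6.5, 29->6.5, 30->8.5, 30->8.5, 35->10
Step 2: Rank sum for X: R1 = 1 + 2 + 3 + 4 + 6.5 + 8.5 = 25.
Step 3: U_X = R1 - n1(n1+1)/2 = 25 - 6*7/2 = 25 - 21 = 4.
       U_Y = n1*n2 - U_X = 24 - 4 = 20.
Step 4: Ties are present, so use the tie-corrected normal approximation (with continuity correction) for the p-value.
Step 5: p-value = 0.107663; compare to alpha = 0.1. fail to reject H0.

U_X = 4, p = 0.107663, fail to reject H0 at alpha = 0.1.


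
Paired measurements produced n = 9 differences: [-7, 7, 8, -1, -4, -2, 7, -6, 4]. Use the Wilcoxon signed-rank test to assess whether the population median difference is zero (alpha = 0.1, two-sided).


Step 1: Drop any zero differences (none here) and take |d_i|.
|d| = [7, 7, 8, 1, 4, 2, 7, 6, 4]
Step 2: Midrank |d_i| (ties get averaged ranks).
ranks: |7|->7, |7|->7, |8|->9, |1|->1, |4|->3.5, |2|->2, |7|->7, |6|->5, |4|->3.5
Step 3: Attach original signs; sum ranks with positive sign and with negative sign.
W+ = 7 + 9 + 7 + 3.5 = 26.5
W- = 7 + 1 + 3.5 + 2 + 5 = 18.5
(Check: W+ + W- = 45 should equal n(n+1)/2 = 45.)
Step 4: Test statistic W = min(W+, W-) = 18.5.
Step 5: Ties in |d|, so use the tie-corrected normal approximation.
        E[W] = n(n+1)/4 = 9*10/4 = 22.5.
        Tie groups: |d|=4 (t=2), |d|=7 (t=3); sum(t^3 - t) = 30.
        Var[W] = n(n+1)(2n+1)/24 - sum(t^3-t)/48 = 1710/24 - 30/48 = 70.625.
        z = (W - E[W]) / sqrt(Var[W]) = (18.5 - 22.5) / 8.4039 = -0.4760.
        Two-sided p = 2*Phi(z) = 0.634095.
Step 6: alpha = 0.1. fail to reject H0.

W+ = 26.5, W- = 18.5, W = min = 18.5, p = 0.634095, fail to reject H0.


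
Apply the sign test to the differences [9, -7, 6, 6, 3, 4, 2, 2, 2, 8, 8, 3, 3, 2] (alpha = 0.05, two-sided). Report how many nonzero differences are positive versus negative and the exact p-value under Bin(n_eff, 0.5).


Step 1: Discard zero differences. Original n = 14; n_eff = number of nonzero differences = 14.
Nonzero differences (with sign): +9, -7, +6, +6, +3, +4, +2, +2, +2, +8, +8, +3, +3, +2
Step 2: Count signs: positive = 13, negative = 1.
Step 3: Under H0: P(positive) = 0.5, so the number of positives S ~ Bin(14, 0.5).
Step 4: Two-sided exact p-value = sum of Bin(14,0.5) probabilities at or below the observed probability = 0.001831.
Step 5: alpha = 0.05. reject H0.

n_eff = 14, pos = 13, neg = 1, p = 0.001831, reject H0.


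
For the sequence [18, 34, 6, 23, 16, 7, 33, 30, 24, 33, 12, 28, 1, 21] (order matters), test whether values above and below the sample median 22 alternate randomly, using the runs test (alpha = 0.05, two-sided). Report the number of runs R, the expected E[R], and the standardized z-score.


Step 1: Compute median = 22; label A = above, B = below.
Labels in order: BABABBAAAABABB  (n_A = 7, n_B = 7)
Step 2: Count runs R = 9.
Step 3: Under H0 (random ordering), E[R] = 2*n_A*n_B/(n_A+n_B) + 1 = 2*7*7/14 + 1 = 8.0000.
        Var[R] = 2*n_A*n_B*(2*n_A*n_B - n_A - n_B) / ((n_A+n_B)^2 * (n_A+n_B-1)) = 8232/2548 = 3.2308.
        SD[R] = 1.7974.
Step 4: Continuity-corrected z = (R - 0.5 - E[R]) / SD[R] = (9 - 0.5 - 8.0000) / 1.7974 = 0.2782.
Step 5: Two-sided p-value via normal approximation = 2*(1 - Phi(|z|)) = 0.780879.
Step 6: alpha = 0.05. fail to reject H0.

R = 9, z = 0.2782, p = 0.780879, fail to reject H0.


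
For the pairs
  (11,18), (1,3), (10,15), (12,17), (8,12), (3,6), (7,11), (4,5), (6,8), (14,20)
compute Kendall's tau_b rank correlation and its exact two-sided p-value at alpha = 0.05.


Step 1: Enumerate the 45 unordered pairs (i,j) with i<j and classify each by sign(x_j-x_i) * sign(y_j-y_i).
  (1,2):dx=-10,dy=-15->C; (1,3):dx=-1,dy=-3->C; (1,4):dx=+1,dy=-1->D; (1,5):dx=-3,dy=-6->C
  (1,6):dx=-8,dy=-12->C; (1,7):dx=-4,dy=-7->C; (1,8):dx=-7,dy=-13->C; (1,9):dx=-5,dy=-10->C
  (1,10):dx=+3,dy=+2->C; (2,3):dx=+9,dy=+12->C; (2,4):dx=+11,dy=+14->C; (2,5):dx=+7,dy=+9->C
  (2,6):dx=+2,dy=+3->C; (2,7):dx=+6,dy=+8->C; (2,8):dx=+3,dy=+2->C; (2,9):dx=+5,dy=+5->C
  (2,10):dx=+13,dy=+17->C; (3,4):dx=+2,dy=+2->C; (3,5):dx=-2,dy=-3->C; (3,6):dx=-7,dy=-9->C
  (3,7):dx=-3,dy=-4->C; (3,8):dx=-6,dy=-10->C; (3,9):dx=-4,dy=-7->C; (3,10):dx=+4,dy=+5->C
  (4,5):dx=-4,dy=-5->C; (4,6):dx=-9,dy=-11->C; (4,7):dx=-5,dy=-6->C; (4,8):dx=-8,dy=-12->C
  (4,9):dx=-6,dy=-9->C; (4,10):dx=+2,dy=+3->C; (5,6):dx=-5,dy=-6->C; (5,7):dx=-1,dy=-1->C
  (5,8):dx=-4,dy=-7->C; (5,9):dx=-2,dy=-4->C; (5,10):dx=+6,dy=+8->C; (6,7):dx=+4,dy=+5->C
  (6,8):dx=+1,dy=-1->D; (6,9):dx=+3,dy=+2->C; (6,10):dx=+11,dy=+14->C; (7,8):dx=-3,dy=-6->C
  (7,9):dx=-1,dy=-3->C; (7,10):dx=+7,dy=+9->C; (8,9):dx=+2,dy=+3->C; (8,10):dx=+10,dy=+15->C
  (9,10):dx=+8,dy=+12->C
Step 2: C = 43, D = 2, total pairs = 45.
Step 3: tau = (C - D)/(n(n-1)/2) = (43 - 2)/45 = 0.911111.
Step 4: Exact two-sided p-value (enumerate n! = 3628800 permutations of y under H0): p = 0.000030.
Step 5: alpha = 0.05. reject H0.

tau_b = 0.9111 (C=43, D=2), p = 0.000030, reject H0.


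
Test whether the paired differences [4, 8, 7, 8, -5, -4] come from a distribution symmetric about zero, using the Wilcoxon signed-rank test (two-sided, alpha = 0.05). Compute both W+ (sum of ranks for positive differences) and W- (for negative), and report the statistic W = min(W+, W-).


Step 1: Drop any zero differences (none here) and take |d_i|.
|d| = [4, 8, 7, 8, 5, 4]
Step 2: Midrank |d_i| (ties get averaged ranks).
ranks: |4|->1.5, |8|->5.5, |7|->4, |8|->5.5, |5|->3, |4|->1.5
Step 3: Attach original signs; sum ranks with positive sign and with negative sign.
W+ = 1.5 + 5.5 + 4 + 5.5 = 16.5
W- = 3 + 1.5 = 4.5
(Check: W+ + W- = 21 should equal n(n+1)/2 = 21.)
Step 4: Test statistic W = min(W+, W-) = 4.5.
Step 5: Ties in |d|, so use the tie-corrected normal approximation.
        E[W] = n(n+1)/4 = 6*7/4 = 10.5.
        Tie groups: |d|=4 (t=2), |d|=8 (t=2); sum(t^3 - t) = 12.
        Var[W] = n(n+1)(2n+1)/24 - sum(t^3-t)/48 = 546/24 - 12/48 = 22.5.
        z = (W - E[W]) / sqrt(Var[W]) = (4.5 - 10.5) / 4.7434 = -1.2649.
        Two-sided p = 2*Phi(z) = 0.205903.
Step 6: alpha = 0.05. fail to reject H0.

W+ = 16.5, W- = 4.5, W = min = 4.5, p = 0.205903, fail to reject H0.


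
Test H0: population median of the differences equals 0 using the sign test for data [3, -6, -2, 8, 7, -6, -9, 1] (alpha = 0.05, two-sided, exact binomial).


Step 1: Discard zero differences. Original n = 8; n_eff = number of nonzero differences = 8.
Nonzero differences (with sign): +3, -6, -2, +8, +7, -6, -9, +1
Step 2: Count signs: positive = 4, negative = 4.
Step 3: Under H0: P(positive) = 0.5, so the number of positives S ~ Bin(8, 0.5).
Step 4: Two-sided exact p-value = sum of Bin(8,0.5) probabilities at or below the observed probability = 1.000000.
Step 5: alpha = 0.05. fail to reject H0.

n_eff = 8, pos = 4, neg = 4, p = 1.000000, fail to reject H0.


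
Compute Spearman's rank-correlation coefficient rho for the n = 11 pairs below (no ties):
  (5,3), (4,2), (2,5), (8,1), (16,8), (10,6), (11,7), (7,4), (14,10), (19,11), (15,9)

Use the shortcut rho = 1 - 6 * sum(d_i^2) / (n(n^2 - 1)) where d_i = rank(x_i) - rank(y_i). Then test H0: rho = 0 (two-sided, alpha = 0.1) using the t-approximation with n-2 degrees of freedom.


Step 1: Rank x and y separately (midranks; no ties here).
rank(x): 5->3, 4->2, 2->1, 8->5, 16->10, 10->6, 11->7, 7->4, 14->8, 19->11, 15->9
rank(y): 3->3, 2->2, 5->5, 1->1, 8->8, 6->6, 7->7, 4->4, 10->10, 11->11, 9->9
Step 2: d_i = R_x(i) - R_y(i); compute d_i^2.
  (3-3)^2=0, (2-2)^2=0, (1-5)^2=16, (5-1)^2=16, (10-8)^2=4, (6-6)^2=0, (7-7)^2=0, (4-4)^2=0, (8-10)^2=4, (11-11)^2=0, (9-9)^2=0
sum(d^2) = 40.
Step 3: rho = 1 - 6*40 / (11*(11^2 - 1)) = 1 - 240/1320 = 0.818182.
Step 4: Under H0, t = rho * sqrt((n-2)/(1-rho^2)) = 4.2691 ~ t(9).
Step 5: Two-sided p-value from the t-distribution with 9 df = 0.002083.
Step 6: alpha = 0.1. reject H0.

rho = 0.8182, p = 0.002083, reject H0 at alpha = 0.1.


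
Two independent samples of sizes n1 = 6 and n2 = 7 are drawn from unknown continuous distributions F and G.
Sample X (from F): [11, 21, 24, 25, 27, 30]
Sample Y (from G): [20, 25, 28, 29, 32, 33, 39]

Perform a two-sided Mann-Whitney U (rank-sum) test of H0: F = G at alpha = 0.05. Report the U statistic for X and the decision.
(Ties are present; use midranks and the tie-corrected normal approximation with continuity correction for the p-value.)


Step 1: Combine and sort all 13 observations; assign midranks.
sorted (value, group): (11,X), (20,Y), (21,X), (24,X), (25,X), (25,Y), (27,X), (28,Y), (29,Y), (30,X), (32,Y), (33,Y), (39,Y)
ranks: 11->1, 20->2, 21->3, 24->4, 25->5.5, 25->5.5, 27->7, 28->8, 29->9, 30->10, 32->11, 33->12, 39->13
Step 2: Rank sum for X: R1 = 1 + 3 + 4 + 5.5 + 7 + 10 = 30.5.
Step 3: U_X = R1 - n1(n1+1)/2 = 30.5 - 6*7/2 = 30.5 - 21 = 9.5.
       U_Y = n1*n2 - U_X = 42 - 9.5 = 32.5.
Step 4: Ties are present, so use the tie-corrected normal approximation (with continuity correction) for the p-value.
Step 5: p-value = 0.115582; compare to alpha = 0.05. fail to reject H0.

U_X = 9.5, p = 0.115582, fail to reject H0 at alpha = 0.05.


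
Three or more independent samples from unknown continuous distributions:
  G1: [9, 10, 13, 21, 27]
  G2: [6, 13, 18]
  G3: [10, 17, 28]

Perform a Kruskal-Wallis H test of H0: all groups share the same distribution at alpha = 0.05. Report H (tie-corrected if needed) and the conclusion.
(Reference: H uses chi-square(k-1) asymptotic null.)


Step 1: Combine all N = 11 observations and assign midranks.
sorted (value, group, rank): (6,G2,1), (9,G1,2), (10,G1,3.5), (10,G3,3.5), (13,G1,5.5), (13,G2,5.5), (17,G3,7), (18,G2,8), (21,G1,9), (27,G1,10), (28,G3,11)
Step 2: Sum ranks within each group.
R_1 = 30 (n_1 = 5)
R_2 = 14.5 (n_2 = 3)
R_3 = 21.5 (n_3 = 3)
Step 3: H = 12/(N(N+1)) * sum(R_i^2/n_i) - 3(N+1)
     = 12/(11*12) * (30^2/5 + 14.5^2/3 + 21.5^2/3) - 3*12
     = 0.090909 * 404.167 - 36
     = 0.742424.
Step 4: Ties present; correction factor C = 1 - 12/(11^3 - 11) = 0.990909. Corrected H = 0.742424 / 0.990909 = 0.749235.
Step 5: Under H0, H ~ chi^2(2); p-value = 0.687552.
Step 6: alpha = 0.05. fail to reject H0.

H = 0.7492, df = 2, p = 0.687552, fail to reject H0.


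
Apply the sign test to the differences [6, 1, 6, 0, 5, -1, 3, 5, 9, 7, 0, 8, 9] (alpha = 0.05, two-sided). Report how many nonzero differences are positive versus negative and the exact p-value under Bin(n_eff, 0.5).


Step 1: Discard zero differences. Original n = 13; n_eff = number of nonzero differences = 11.
Nonzero differences (with sign): +6, +1, +6, +5, -1, +3, +5, +9, +7, +8, +9
Step 2: Count signs: positive = 10, negative = 1.
Step 3: Under H0: P(positive) = 0.5, so the number of positives S ~ Bin(11, 0.5).
Step 4: Two-sided exact p-value = sum of Bin(11,0.5) probabilities at or below the observed probability = 0.011719.
Step 5: alpha = 0.05. reject H0.

n_eff = 11, pos = 10, neg = 1, p = 0.011719, reject H0.


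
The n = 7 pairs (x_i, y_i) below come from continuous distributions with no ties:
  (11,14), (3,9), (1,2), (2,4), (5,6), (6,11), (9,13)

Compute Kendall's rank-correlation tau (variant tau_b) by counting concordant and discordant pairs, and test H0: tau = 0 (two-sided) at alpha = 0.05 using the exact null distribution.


Step 1: Enumerate the 21 unordered pairs (i,j) with i<j and classify each by sign(x_j-x_i) * sign(y_j-y_i).
  (1,2):dx=-8,dy=-5->C; (1,3):dx=-10,dy=-12->C; (1,4):dx=-9,dy=-10->C; (1,5):dx=-6,dy=-8->C
  (1,6):dx=-5,dy=-3->C; (1,7):dx=-2,dy=-1->C; (2,3):dx=-2,dy=-7->C; (2,4):dx=-1,dy=-5->C
  (2,5):dx=+2,dy=-3->D; (2,6):dx=+3,dy=+2->C; (2,7):dx=+6,dy=+4->C; (3,4):dx=+1,dy=+2->C
  (3,5):dx=+4,dy=+4->C; (3,6):dx=+5,dy=+9->C; (3,7):dx=+8,dy=+11->C; (4,5):dx=+3,dy=+2->C
  (4,6):dx=+4,dy=+7->C; (4,7):dx=+7,dy=+9->C; (5,6):dx=+1,dy=+5->C; (5,7):dx=+4,dy=+7->C
  (6,7):dx=+3,dy=+2->C
Step 2: C = 20, D = 1, total pairs = 21.
Step 3: tau = (C - D)/(n(n-1)/2) = (20 - 1)/21 = 0.904762.
Step 4: Exact two-sided p-value (enumerate n! = 5040 permutations of y under H0): p = 0.002778.
Step 5: alpha = 0.05. reject H0.

tau_b = 0.9048 (C=20, D=1), p = 0.002778, reject H0.


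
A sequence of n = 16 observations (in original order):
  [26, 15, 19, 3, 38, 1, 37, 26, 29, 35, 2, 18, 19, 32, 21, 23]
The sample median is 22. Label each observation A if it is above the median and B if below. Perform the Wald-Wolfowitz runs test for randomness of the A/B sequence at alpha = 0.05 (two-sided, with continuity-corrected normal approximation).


Step 1: Compute median = 22; label A = above, B = below.
Labels in order: ABBBABAAAABBBABA  (n_A = 8, n_B = 8)
Step 2: Count runs R = 9.
Step 3: Under H0 (random ordering), E[R] = 2*n_A*n_B/(n_A+n_B) + 1 = 2*8*8/16 + 1 = 9.0000.
        Var[R] = 2*n_A*n_B*(2*n_A*n_B - n_A - n_B) / ((n_A+n_B)^2 * (n_A+n_B-1)) = 14336/3840 = 3.7333.
        SD[R] = 1.9322.
Step 4: R = E[R], so z = 0 with no continuity correction.
Step 5: Two-sided p-value via normal approximation = 2*(1 - Phi(|z|)) = 1.000000.
Step 6: alpha = 0.05. fail to reject H0.

R = 9, z = 0.0000, p = 1.000000, fail to reject H0.


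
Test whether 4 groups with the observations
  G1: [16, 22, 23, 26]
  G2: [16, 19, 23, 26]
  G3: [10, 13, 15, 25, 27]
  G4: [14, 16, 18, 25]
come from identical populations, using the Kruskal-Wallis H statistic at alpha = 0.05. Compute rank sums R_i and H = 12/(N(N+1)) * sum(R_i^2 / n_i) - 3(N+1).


Step 1: Combine all N = 17 observations and assign midranks.
sorted (value, group, rank): (10,G3,1), (13,G3,2), (14,G4,3), (15,G3,4), (16,G1,6), (16,G2,6), (16,G4,6), (18,G4,8), (19,G2,9), (22,G1,10), (23,G1,11.5), (23,G2,11.5), (25,G3,13.5), (25,G4,13.5), (26,G1,15.5), (26,G2,15.5), (27,G3,17)
Step 2: Sum ranks within each group.
R_1 = 43 (n_1 = 4)
R_2 = 42 (n_2 = 4)
R_3 = 37.5 (n_3 = 5)
R_4 = 30.5 (n_4 = 4)
Step 3: H = 12/(N(N+1)) * sum(R_i^2/n_i) - 3(N+1)
     = 12/(17*18) * (43^2/4 + 42^2/4 + 37.5^2/5 + 30.5^2/4) - 3*18
     = 0.039216 * 1417.06 - 54
     = 1.571078.
Step 4: Ties present; correction factor C = 1 - 42/(17^3 - 17) = 0.991422. Corrected H = 1.571078 / 0.991422 = 1.584672.
Step 5: Under H0, H ~ chi^2(3); p-value = 0.662870.
Step 6: alpha = 0.05. fail to reject H0.

H = 1.5847, df = 3, p = 0.662870, fail to reject H0.


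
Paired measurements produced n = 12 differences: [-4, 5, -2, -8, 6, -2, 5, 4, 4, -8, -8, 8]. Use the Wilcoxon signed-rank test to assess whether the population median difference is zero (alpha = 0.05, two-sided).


Step 1: Drop any zero differences (none here) and take |d_i|.
|d| = [4, 5, 2, 8, 6, 2, 5, 4, 4, 8, 8, 8]
Step 2: Midrank |d_i| (ties get averaged ranks).
ranks: |4|->4, |5|->6.5, |2|->1.5, |8|->10.5, |6|->8, |2|->1.5, |5|->6.5, |4|->4, |4|->4, |8|->10.5, |8|->10.5, |8|->10.5
Step 3: Attach original signs; sum ranks with positive sign and with negative sign.
W+ = 6.5 + 8 + 6.5 + 4 + 4 + 10.5 = 39.5
W- = 4 + 1.5 + 10.5 + 1.5 + 10.5 + 10.5 = 38.5
(Check: W+ + W- = 78 should equal n(n+1)/2 = 78.)
Step 4: Test statistic W = min(W+, W-) = 38.5.
Step 5: Ties in |d|, so use the tie-corrected normal approximation.
        E[W] = n(n+1)/4 = 12*13/4 = 39.
        Tie groups: |d|=2 (t=2), |d|=4 (t=3), |d|=5 (t=2), |d|=8 (t=4); sum(t^3 - t) = 96.
        Var[W] = n(n+1)(2n+1)/24 - sum(t^3-t)/48 = 3900/24 - 96/48 = 160.5.
        z = (W - E[W]) / sqrt(Var[W]) = (38.5 - 39) / 12.6689 = -0.0395.
        Two-sided p = 2*Phi(z) = 0.968518.
Step 6: alpha = 0.05. fail to reject H0.

W+ = 39.5, W- = 38.5, W = min = 38.5, p = 0.968518, fail to reject H0.


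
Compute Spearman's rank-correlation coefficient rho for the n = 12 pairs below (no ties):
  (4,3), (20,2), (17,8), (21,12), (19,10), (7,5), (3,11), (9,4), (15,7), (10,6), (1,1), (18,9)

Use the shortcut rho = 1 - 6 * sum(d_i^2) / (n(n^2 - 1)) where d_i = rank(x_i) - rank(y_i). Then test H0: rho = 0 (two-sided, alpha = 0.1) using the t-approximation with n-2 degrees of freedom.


Step 1: Rank x and y separately (midranks; no ties here).
rank(x): 4->3, 20->11, 17->8, 21->12, 19->10, 7->4, 3->2, 9->5, 15->7, 10->6, 1->1, 18->9
rank(y): 3->3, 2->2, 8->8, 12->12, 10->10, 5->5, 11->11, 4->4, 7->7, 6->6, 1->1, 9->9
Step 2: d_i = R_x(i) - R_y(i); compute d_i^2.
  (3-3)^2=0, (11-2)^2=81, (8-8)^2=0, (12-12)^2=0, (10-10)^2=0, (4-5)^2=1, (2-11)^2=81, (5-4)^2=1, (7-7)^2=0, (6-6)^2=0, (1-1)^2=0, (9-9)^2=0
sum(d^2) = 164.
Step 3: rho = 1 - 6*164 / (12*(12^2 - 1)) = 1 - 984/1716 = 0.426573.
Step 4: Under H0, t = rho * sqrt((n-2)/(1-rho^2)) = 1.4914 ~ t(10).
Step 5: Two-sided p-value from the t-distribution with 10 df = 0.166700.
Step 6: alpha = 0.1. fail to reject H0.

rho = 0.4266, p = 0.166700, fail to reject H0 at alpha = 0.1.


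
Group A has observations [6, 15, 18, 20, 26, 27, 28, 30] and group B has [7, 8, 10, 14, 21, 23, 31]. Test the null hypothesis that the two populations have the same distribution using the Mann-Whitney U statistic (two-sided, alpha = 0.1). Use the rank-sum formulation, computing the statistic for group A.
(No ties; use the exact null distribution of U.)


Step 1: Combine and sort all 15 observations; assign midranks.
sorted (value, group): (6,X), (7,Y), (8,Y), (10,Y), (14,Y), (15,X), (18,X), (20,X), (21,Y), (23,Y), (26,X), (27,X), (28,X), (30,X), (31,Y)
ranks: 6->1, 7->2, 8->3, 10->4, 14->5, 15->6, 18->7, 20->8, 21->9, 23->10, 26->11, 27->12, 28->13, 30->14, 31->15
Step 2: Rank sum for X: R1 = 1 + 6 + 7 + 8 + 11 + 12 + 13 + 14 = 72.
Step 3: U_X = R1 - n1(n1+1)/2 = 72 - 8*9/2 = 72 - 36 = 36.
       U_Y = n1*n2 - U_X = 56 - 36 = 20.
Step 4: No ties, so the exact null distribution of U (based on enumerating the C(15,8) = 6435 equally likely rank assignments) gives the two-sided p-value.
Step 5: p-value = 0.396892; compare to alpha = 0.1. fail to reject H0.

U_X = 36, p = 0.396892, fail to reject H0 at alpha = 0.1.


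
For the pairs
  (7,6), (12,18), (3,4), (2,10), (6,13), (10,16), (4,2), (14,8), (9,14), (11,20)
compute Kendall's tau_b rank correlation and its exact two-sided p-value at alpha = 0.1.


Step 1: Enumerate the 45 unordered pairs (i,j) with i<j and classify each by sign(x_j-x_i) * sign(y_j-y_i).
  (1,2):dx=+5,dy=+12->C; (1,3):dx=-4,dy=-2->C; (1,4):dx=-5,dy=+4->D; (1,5):dx=-1,dy=+7->D
  (1,6):dx=+3,dy=+10->C; (1,7):dx=-3,dy=-4->C; (1,8):dx=+7,dy=+2->C; (1,9):dx=+2,dy=+8->C
  (1,10):dx=+4,dy=+14->C; (2,3):dx=-9,dy=-14->C; (2,4):dx=-10,dy=-8->C; (2,5):dx=-6,dy=-5->C
  (2,6):dx=-2,dy=-2->C; (2,7):dx=-8,dy=-16->C; (2,8):dx=+2,dy=-10->D; (2,9):dx=-3,dy=-4->C
  (2,10):dx=-1,dy=+2->D; (3,4):dx=-1,dy=+6->D; (3,5):dx=+3,dy=+9->C; (3,6):dx=+7,dy=+12->C
  (3,7):dx=+1,dy=-2->D; (3,8):dx=+11,dy=+4->C; (3,9):dx=+6,dy=+10->C; (3,10):dx=+8,dy=+16->C
  (4,5):dx=+4,dy=+3->C; (4,6):dx=+8,dy=+6->C; (4,7):dx=+2,dy=-8->D; (4,8):dx=+12,dy=-2->D
  (4,9):dx=+7,dy=+4->C; (4,10):dx=+9,dy=+10->C; (5,6):dx=+4,dy=+3->C; (5,7):dx=-2,dy=-11->C
  (5,8):dx=+8,dy=-5->D; (5,9):dx=+3,dy=+1->C; (5,10):dx=+5,dy=+7->C; (6,7):dx=-6,dy=-14->C
  (6,8):dx=+4,dy=-8->D; (6,9):dx=-1,dy=-2->C; (6,10):dx=+1,dy=+4->C; (7,8):dx=+10,dy=+6->C
  (7,9):dx=+5,dy=+12->C; (7,10):dx=+7,dy=+18->C; (8,9):dx=-5,dy=+6->D; (8,10):dx=-3,dy=+12->D
  (9,10):dx=+2,dy=+6->C
Step 2: C = 33, D = 12, total pairs = 45.
Step 3: tau = (C - D)/(n(n-1)/2) = (33 - 12)/45 = 0.466667.
Step 4: Exact two-sided p-value (enumerate n! = 3628800 permutations of y under H0): p = 0.072550.
Step 5: alpha = 0.1. reject H0.

tau_b = 0.4667 (C=33, D=12), p = 0.072550, reject H0.


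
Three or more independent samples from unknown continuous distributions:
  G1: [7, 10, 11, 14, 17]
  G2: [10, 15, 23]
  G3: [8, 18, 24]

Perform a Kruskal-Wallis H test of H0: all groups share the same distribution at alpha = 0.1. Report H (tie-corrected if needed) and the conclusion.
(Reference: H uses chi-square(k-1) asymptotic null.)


Step 1: Combine all N = 11 observations and assign midranks.
sorted (value, group, rank): (7,G1,1), (8,G3,2), (10,G1,3.5), (10,G2,3.5), (11,G1,5), (14,G1,6), (15,G2,7), (17,G1,8), (18,G3,9), (23,G2,10), (24,G3,11)
Step 2: Sum ranks within each group.
R_1 = 23.5 (n_1 = 5)
R_2 = 20.5 (n_2 = 3)
R_3 = 22 (n_3 = 3)
Step 3: H = 12/(N(N+1)) * sum(R_i^2/n_i) - 3(N+1)
     = 12/(11*12) * (23.5^2/5 + 20.5^2/3 + 22^2/3) - 3*12
     = 0.090909 * 411.867 - 36
     = 1.442424.
Step 4: Ties present; correction factor C = 1 - 6/(11^3 - 11) = 0.995455. Corrected H = 1.442424 / 0.995455 = 1.449011.
Step 5: Under H0, H ~ chi^2(2); p-value = 0.484564.
Step 6: alpha = 0.1. fail to reject H0.

H = 1.4490, df = 2, p = 0.484564, fail to reject H0.


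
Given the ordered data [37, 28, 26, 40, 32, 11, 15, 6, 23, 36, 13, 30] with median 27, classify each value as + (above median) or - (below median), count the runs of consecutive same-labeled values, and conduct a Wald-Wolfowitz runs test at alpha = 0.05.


Step 1: Compute median = 27; label A = above, B = below.
Labels in order: AABAABBBBABA  (n_A = 6, n_B = 6)
Step 2: Count runs R = 7.
Step 3: Under H0 (random ordering), E[R] = 2*n_A*n_B/(n_A+n_B) + 1 = 2*6*6/12 + 1 = 7.0000.
        Var[R] = 2*n_A*n_B*(2*n_A*n_B - n_A - n_B) / ((n_A+n_B)^2 * (n_A+n_B-1)) = 4320/1584 = 2.7273.
        SD[R] = 1.6514.
Step 4: R = E[R], so z = 0 with no continuity correction.
Step 5: Two-sided p-value via normal approximation = 2*(1 - Phi(|z|)) = 1.000000.
Step 6: alpha = 0.05. fail to reject H0.

R = 7, z = 0.0000, p = 1.000000, fail to reject H0.


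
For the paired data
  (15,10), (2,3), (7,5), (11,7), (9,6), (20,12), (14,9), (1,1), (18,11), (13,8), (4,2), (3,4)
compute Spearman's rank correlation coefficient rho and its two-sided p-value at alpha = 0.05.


Step 1: Rank x and y separately (midranks; no ties here).
rank(x): 15->10, 2->2, 7->5, 11->7, 9->6, 20->12, 14->9, 1->1, 18->11, 13->8, 4->4, 3->3
rank(y): 10->10, 3->3, 5->5, 7->7, 6->6, 12->12, 9->9, 1->1, 11->11, 8->8, 2->2, 4->4
Step 2: d_i = R_x(i) - R_y(i); compute d_i^2.
  (10-10)^2=0, (2-3)^2=1, (5-5)^2=0, (7-7)^2=0, (6-6)^2=0, (12-12)^2=0, (9-9)^2=0, (1-1)^2=0, (11-11)^2=0, (8-8)^2=0, (4-2)^2=4, (3-4)^2=1
sum(d^2) = 6.
Step 3: rho = 1 - 6*6 / (12*(12^2 - 1)) = 1 - 36/1716 = 0.979021.
Step 4: Under H0, t = rho * sqrt((n-2)/(1-rho^2)) = 15.1941 ~ t(10).
Step 5: Two-sided p-value from the t-distribution with 10 df = 0.000000.
Step 6: alpha = 0.05. reject H0.

rho = 0.9790, p = 0.000000, reject H0 at alpha = 0.05.


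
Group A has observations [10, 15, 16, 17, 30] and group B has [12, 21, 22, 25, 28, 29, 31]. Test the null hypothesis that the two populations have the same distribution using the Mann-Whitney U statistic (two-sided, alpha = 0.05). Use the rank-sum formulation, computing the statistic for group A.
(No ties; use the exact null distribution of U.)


Step 1: Combine and sort all 12 observations; assign midranks.
sorted (value, group): (10,X), (12,Y), (15,X), (16,X), (17,X), (21,Y), (22,Y), (25,Y), (28,Y), (29,Y), (30,X), (31,Y)
ranks: 10->1, 12->2, 15->3, 16->4, 17->5, 21->6, 22->7, 25->8, 28->9, 29->10, 30->11, 31->12
Step 2: Rank sum for X: R1 = 1 + 3 + 4 + 5 + 11 = 24.
Step 3: U_X = R1 - n1(n1+1)/2 = 24 - 5*6/2 = 24 - 15 = 9.
       U_Y = n1*n2 - U_X = 35 - 9 = 26.
Step 4: No ties, so the exact null distribution of U (based on enumerating the C(12,5) = 792 equally likely rank assignments) gives the two-sided p-value.
Step 5: p-value = 0.202020; compare to alpha = 0.05. fail to reject H0.

U_X = 9, p = 0.202020, fail to reject H0 at alpha = 0.05.


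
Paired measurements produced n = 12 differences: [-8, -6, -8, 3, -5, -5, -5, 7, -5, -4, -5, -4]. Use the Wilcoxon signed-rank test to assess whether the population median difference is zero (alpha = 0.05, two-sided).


Step 1: Drop any zero differences (none here) and take |d_i|.
|d| = [8, 6, 8, 3, 5, 5, 5, 7, 5, 4, 5, 4]
Step 2: Midrank |d_i| (ties get averaged ranks).
ranks: |8|->11.5, |6|->9, |8|->11.5, |3|->1, |5|->6, |5|->6, |5|->6, |7|->10, |5|->6, |4|->2.5, |5|->6, |4|->2.5
Step 3: Attach original signs; sum ranks with positive sign and with negative sign.
W+ = 1 + 10 = 11
W- = 11.5 + 9 + 11.5 + 6 + 6 + 6 + 6 + 2.5 + 6 + 2.5 = 67
(Check: W+ + W- = 78 should equal n(n+1)/2 = 78.)
Step 4: Test statistic W = min(W+, W-) = 11.
Step 5: Ties in |d|, so use the tie-corrected normal approximation.
        E[W] = n(n+1)/4 = 12*13/4 = 39.
        Tie groups: |d|=4 (t=2), |d|=5 (t=5), |d|=8 (t=2); sum(t^3 - t) = 132.
        Var[W] = n(n+1)(2n+1)/24 - sum(t^3-t)/48 = 3900/24 - 132/48 = 159.75.
        z = (W - E[W]) / sqrt(Var[W]) = (11 - 39) / 12.6392 = -2.2153.
        Two-sided p = 2*Phi(z) = 0.026738.
Step 6: alpha = 0.05. reject H0.

W+ = 11, W- = 67, W = min = 11, p = 0.026738, reject H0.
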